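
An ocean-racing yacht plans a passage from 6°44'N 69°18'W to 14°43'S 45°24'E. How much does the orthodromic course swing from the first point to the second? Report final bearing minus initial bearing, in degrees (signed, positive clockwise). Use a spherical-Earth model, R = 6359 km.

-12.6°

At departure: θ₁ = atan2(sin Δλ cos φ₂, cos φ₁ sin φ₂ − sin φ₁ cos φ₂ cos Δλ) = 103.13°
At arrival: θ₂ = atan2(sin Δλ cos φ₁, −cos φ₂ sin φ₁ + sin φ₂ cos φ₁ cos Δλ) = 90.51°
Δθ = θ₂ − θ₁ = -12.6°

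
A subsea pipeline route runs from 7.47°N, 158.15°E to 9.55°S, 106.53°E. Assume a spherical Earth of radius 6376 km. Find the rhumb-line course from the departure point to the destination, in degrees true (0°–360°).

Meridional parts: M(φ₁)=+0.1307, M(φ₂)=-0.1675 → ΔM = -0.2982;  Δλ = -0.9009 rad
tan C = Δλ / ΔM = +3.0212 → C = 251.69°

251.7°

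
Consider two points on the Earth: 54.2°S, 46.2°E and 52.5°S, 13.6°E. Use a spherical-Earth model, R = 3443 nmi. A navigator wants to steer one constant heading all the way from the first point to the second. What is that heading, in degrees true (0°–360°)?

Δψ = ln[tan(π/4+φ₂/2)/tan(π/4+φ₁/2)] = +0.0497
Δλ = -0.5690 rad (taken the short way round)
course = atan2(Δλ, Δψ) = 274.99°

275.0°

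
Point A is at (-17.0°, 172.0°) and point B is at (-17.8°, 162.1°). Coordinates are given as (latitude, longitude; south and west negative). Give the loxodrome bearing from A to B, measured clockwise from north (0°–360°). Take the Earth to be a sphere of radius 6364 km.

Δψ = ln[tan(π/4+φ₂/2)/tan(π/4+φ₁/2)] = -0.0146
Δλ = -0.1728 rad (taken the short way round)
course = atan2(Δλ, Δψ) = 265.16°

265.2°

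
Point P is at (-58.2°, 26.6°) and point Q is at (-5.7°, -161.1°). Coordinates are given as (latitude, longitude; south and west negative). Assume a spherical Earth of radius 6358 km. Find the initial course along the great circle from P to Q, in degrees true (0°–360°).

171.5°

N = sin Δλ·cos φ₂ = +0.1333;  D = cos φ₁ sin φ₂ − sin φ₁ cos φ₂ cos Δλ = -0.8904
initial course = atan2(N, D) = 171.48°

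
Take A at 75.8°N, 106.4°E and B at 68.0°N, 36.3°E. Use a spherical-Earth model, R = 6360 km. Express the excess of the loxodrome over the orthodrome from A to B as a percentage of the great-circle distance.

Great circle: σ = 0.3760 rad → d_gc = Rσ = 2391.5 km
Rhumb: Δφ = -0.1361, Δλ = -1.2235, Δψ = -0.4451, q = Δφ/Δψ = 0.3059 → d_rh = R√(Δφ²+q²Δλ²) = 2532.8 km
Excess = (2532.8 − 2391.5) / 2391.5 = 141.3 / 2391.5 = 5.91% ≈ 5.9%

5.9%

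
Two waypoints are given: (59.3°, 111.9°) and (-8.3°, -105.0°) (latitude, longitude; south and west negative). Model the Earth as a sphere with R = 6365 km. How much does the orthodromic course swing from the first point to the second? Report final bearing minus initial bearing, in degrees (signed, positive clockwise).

+114.4°

Initial bearing θ₁ = atan2(sin Δλ cos φ₂, cos φ₁ sin φ₂ − sin φ₁ cos φ₂ cos Δλ) = 44.40°
Final bearing θ₂ = (initial bearing from the destination back to the start) + 180° = 158.84°
Δθ = θ₂ − θ₁ = +114.4°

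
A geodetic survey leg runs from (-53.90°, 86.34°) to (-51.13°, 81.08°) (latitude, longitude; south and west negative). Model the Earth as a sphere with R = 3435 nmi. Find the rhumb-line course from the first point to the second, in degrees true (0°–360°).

310.9°

Meridional parts: M(φ₁)=-1.1212, M(φ₂)=-1.0417 → ΔM = +0.0795;  Δλ = -0.0918 rad
tan C = Δλ / ΔM = -1.1551 → C = 310.88°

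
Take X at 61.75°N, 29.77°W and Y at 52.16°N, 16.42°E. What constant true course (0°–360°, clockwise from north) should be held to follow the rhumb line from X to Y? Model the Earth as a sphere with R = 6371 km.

111.0°

Δψ = ln[tan(π/4+φ₂/2)/tan(π/4+φ₁/2)] = -0.3090
Δλ = +0.8062 rad (taken the short way round)
course = atan2(Δλ, Δψ) = 110.97°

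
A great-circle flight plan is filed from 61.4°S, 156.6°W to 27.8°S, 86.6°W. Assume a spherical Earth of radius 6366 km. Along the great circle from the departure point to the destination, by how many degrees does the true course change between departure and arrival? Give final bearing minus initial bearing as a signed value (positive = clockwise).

-54.4°

At departure: θ₁ = atan2(sin Δλ cos φ₂, cos φ₁ sin φ₂ − sin φ₁ cos φ₂ cos Δλ) = 87.08°
At arrival: θ₂ = atan2(sin Δλ cos φ₁, −cos φ₂ sin φ₁ + sin φ₂ cos φ₁ cos Δλ) = 32.71°
Δθ = θ₂ − θ₁ = -54.4°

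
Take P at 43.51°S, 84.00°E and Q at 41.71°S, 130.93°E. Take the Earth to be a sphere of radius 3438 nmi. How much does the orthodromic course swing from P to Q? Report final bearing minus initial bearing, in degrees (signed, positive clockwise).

Initial bearing θ₁ = atan2(sin Δλ cos φ₂, cos φ₁ sin φ₂ − sin φ₁ cos φ₂ cos Δλ) = 103.56°
Final bearing θ₂ = (initial bearing from the destination back to the start) + 180° = 70.81°
Δθ = θ₂ − θ₁ = -32.8°

-32.8°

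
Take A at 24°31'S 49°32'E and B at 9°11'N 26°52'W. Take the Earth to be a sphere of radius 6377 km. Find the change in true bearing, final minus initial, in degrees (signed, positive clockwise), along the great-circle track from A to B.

+12.5°

Initial bearing θ₁ = atan2(sin Δλ cos φ₂, cos φ₁ sin φ₂ − sin φ₁ cos φ₂ cos Δλ) = 284.13°
Final bearing θ₂ = (initial bearing from the destination back to the start) + 180° = 296.65°
Δθ = θ₂ − θ₁ = +12.5°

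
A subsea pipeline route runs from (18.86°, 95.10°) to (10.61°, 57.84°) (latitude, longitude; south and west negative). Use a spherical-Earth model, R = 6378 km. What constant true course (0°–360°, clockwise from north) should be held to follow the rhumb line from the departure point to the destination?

257.1°

Δψ = ln[tan(π/4+φ₂/2)/tan(π/4+φ₁/2)] = -0.1490
Δλ = -0.6503 rad (taken the short way round)
course = atan2(Δλ, Δψ) = 257.09°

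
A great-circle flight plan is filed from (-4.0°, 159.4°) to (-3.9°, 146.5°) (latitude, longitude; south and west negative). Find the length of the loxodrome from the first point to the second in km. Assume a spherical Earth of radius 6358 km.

Δψ = ln[tan(π/4+φ₂/2)/tan(π/4+φ₁/2)] = +0.0017;  Δφ = +0.0017 rad,  Δλ = -0.2251 rad
q = Δφ/Δψ = 0.9976
d = R·√(Δφ² + q²Δλ²) = 6358·0.22462 = 1428 km

1428 km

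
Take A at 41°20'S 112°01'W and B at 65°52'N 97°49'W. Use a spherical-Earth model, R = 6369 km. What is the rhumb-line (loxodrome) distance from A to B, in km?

Δψ = ln[tan(π/4+φ₂/2)/tan(π/4+φ₁/2)] = +2.3364;  Δφ = +1.8710 rad,  Δλ = +0.2478 rad
q = Δφ/Δψ = 0.8008
d = R·√(Δφ² + q²Δλ²) = 6369·1.88149 = 11983 km

11983 km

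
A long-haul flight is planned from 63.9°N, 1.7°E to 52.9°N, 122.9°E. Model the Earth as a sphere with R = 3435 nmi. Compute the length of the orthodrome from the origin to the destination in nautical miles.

cos σ = sin φ₁ sin φ₂ + cos φ₁ cos φ₂ cos Δλ
      = sin(63.90°)sin(52.90°) + cos(63.90°)cos(52.90°)cos(121.20°) = 0.5788
σ = 54.635° → d = Rσ = 3435·0.95356 = 3275 nmi

3275 nmi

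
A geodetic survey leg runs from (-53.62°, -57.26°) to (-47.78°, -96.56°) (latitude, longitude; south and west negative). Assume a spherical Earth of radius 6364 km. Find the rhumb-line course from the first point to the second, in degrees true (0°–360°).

283.2°

Meridional parts: M(φ₁)=-1.1129, M(φ₂)=-0.9517 → ΔM = +0.1612;  Δλ = -0.6859 rad
tan C = Δλ / ΔM = -4.2549 → C = 283.23°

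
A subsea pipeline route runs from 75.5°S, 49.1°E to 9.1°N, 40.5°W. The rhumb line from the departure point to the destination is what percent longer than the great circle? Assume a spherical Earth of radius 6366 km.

Great circle: σ = 1.7228 rad → d_gc = Rσ = 10967.2 km
Rhumb: Δφ = +1.4765, Δλ = -1.5638, Δψ = +2.2214, q = Δφ/Δψ = 0.6647 → d_rh = R√(Δφ²+q²Δλ²) = 11495.3 km
Excess = (11495.3 − 10967.2) / 10967.2 = 528.1 / 10967.2 = 4.82% ≈ 4.8%

4.8%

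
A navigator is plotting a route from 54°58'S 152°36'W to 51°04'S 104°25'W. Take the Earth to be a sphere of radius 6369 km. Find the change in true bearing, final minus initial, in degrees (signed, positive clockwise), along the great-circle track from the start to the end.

At departure: θ₁ = atan2(sin Δλ cos φ₂, cos φ₁ sin φ₂ − sin φ₁ cos φ₂ cos Δλ) = 102.46°
At arrival: θ₂ = atan2(sin Δλ cos φ₁, −cos φ₂ sin φ₁ + sin φ₂ cos φ₁ cos Δλ) = 63.12°
Δθ = θ₂ − θ₁ = -39.3°

-39.3°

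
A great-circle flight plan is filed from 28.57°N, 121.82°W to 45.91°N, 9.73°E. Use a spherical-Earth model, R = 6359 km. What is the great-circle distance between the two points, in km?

cos σ = sin φ₁ sin φ₂ + cos φ₁ cos φ₂ cos Δλ
      = sin(28.57°)sin(45.91°) + cos(28.57°)cos(45.91°)cos(131.55°) = -0.0618
σ = 93.544° → d = Rσ = 6359·1.63265 = 10382 km

10382 km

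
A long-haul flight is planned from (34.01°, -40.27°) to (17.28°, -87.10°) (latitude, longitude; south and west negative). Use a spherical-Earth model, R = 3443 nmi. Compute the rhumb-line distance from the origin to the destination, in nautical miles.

2717 nmi

Δψ = ln[tan(π/4+φ₂/2)/tan(π/4+φ₁/2)] = -0.3256;  Δφ = -0.2920 rad,  Δλ = -0.8173 rad
q = Δφ/Δψ = 0.8968
d = R·√(Δφ² + q²Δλ²) = 3443·0.78900 = 2717 nmi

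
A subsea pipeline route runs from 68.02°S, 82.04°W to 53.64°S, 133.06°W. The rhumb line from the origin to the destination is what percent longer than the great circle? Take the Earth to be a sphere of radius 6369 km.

2.6%

Great circle: σ = 0.4814 rad → d_gc = Rσ = 3065.9 km
Rhumb: Δφ = +0.2510, Δλ = -0.8905, Δψ = +0.5253, q = Δφ/Δψ = 0.4777 → d_rh = R√(Δφ²+q²Δλ²) = 3145.9 km
Excess = (3145.9 − 3065.9) / 3065.9 = 80.0 / 3065.9 = 2.61% ≈ 2.6%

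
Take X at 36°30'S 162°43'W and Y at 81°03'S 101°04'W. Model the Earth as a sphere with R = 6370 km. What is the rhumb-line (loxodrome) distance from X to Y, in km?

5720 km

Δψ = ln[tan(π/4+φ₂/2)/tan(π/4+φ₁/2)] = -1.8626;  Δφ = -0.7775 rad,  Δλ = +1.0760 rad
q = Δφ/Δψ = 0.4175
d = R·√(Δφ² + q²Δλ²) = 6370·0.89796 = 5720 km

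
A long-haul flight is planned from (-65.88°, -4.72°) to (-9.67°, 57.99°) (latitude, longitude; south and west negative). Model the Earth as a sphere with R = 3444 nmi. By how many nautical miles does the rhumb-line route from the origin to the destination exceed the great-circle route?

98 nmi

Great circle: cos σ = sin φ₁ sin φ₂ + cos φ₁ cos φ₂ cos Δλ,  σ = 1.2260 rad → d_gc = 4222.3 nmi
Rhumb line: Δψ = +1.3738, q = Δφ/Δψ = 0.7141, d_rh = R√(Δφ²+q²Δλ²) = 4319.9 nmi
Excess = 4319.9 − 4222.3 = 97.6 ≈ 98 nmi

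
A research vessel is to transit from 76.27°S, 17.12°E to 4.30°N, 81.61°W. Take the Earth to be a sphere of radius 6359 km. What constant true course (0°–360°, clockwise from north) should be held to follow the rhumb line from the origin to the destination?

Δψ = ln[tan(π/4+φ₂/2)/tan(π/4+φ₁/2)] = +2.1921
Δλ = -1.7232 rad (taken the short way round)
course = atan2(Δλ, Δψ) = 321.83°

321.8°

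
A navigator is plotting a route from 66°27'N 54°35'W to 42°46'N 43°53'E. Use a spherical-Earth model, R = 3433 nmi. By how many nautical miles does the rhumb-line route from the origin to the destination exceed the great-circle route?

Great circle: cos σ = sin φ₁ sin φ₂ + cos φ₁ cos φ₂ cos Δλ,  σ = 0.9530 rad → d_gc = 3271.51 nmi
Rhumb line: Δψ = -0.7407, q = Δφ/Δψ = 0.5580, d_rh = R√(Δφ²+q²Δλ²) = 3585.04 nmi
Excess = 3585.04 − 3271.51 = 313.53 ≈ 314 nmi

314 nmi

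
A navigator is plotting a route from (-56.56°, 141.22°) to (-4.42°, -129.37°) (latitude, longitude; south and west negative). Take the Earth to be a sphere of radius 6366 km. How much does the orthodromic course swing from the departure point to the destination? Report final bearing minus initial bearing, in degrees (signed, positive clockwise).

-58.4°

Initial bearing θ₁ = atan2(sin Δλ cos φ₂, cos φ₁ sin φ₂ − sin φ₁ cos φ₂ cos Δλ) = 91.95°
Final bearing θ₂ = (initial bearing from the destination back to the start) + 180° = 33.53°
Δθ = θ₂ − θ₁ = -58.4°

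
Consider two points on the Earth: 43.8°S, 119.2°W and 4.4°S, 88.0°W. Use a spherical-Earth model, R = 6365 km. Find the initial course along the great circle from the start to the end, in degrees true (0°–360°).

θ = atan2( sin Δλ·cos φ₂ ,  cos φ₁ sin φ₂ − sin φ₁ cos φ₂ cos Δλ )
  = atan2(+0.5165, +0.5349) = 44.00°

44.0°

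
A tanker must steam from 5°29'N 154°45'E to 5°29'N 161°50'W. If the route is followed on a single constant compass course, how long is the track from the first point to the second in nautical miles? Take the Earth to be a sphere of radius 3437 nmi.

2593 nmi

Δψ = ln[tan(π/4+φ₂/2)/tan(π/4+φ₁/2)] = +0.0000;  Δφ = +0.0000 rad,  Δλ = +0.7578 rad
Δψ ≈ 0 so q = cos φ₁ = 0.9954
d = R·√(Δφ² + q²Δλ²) = 3437·0.75430 = 2593 nmi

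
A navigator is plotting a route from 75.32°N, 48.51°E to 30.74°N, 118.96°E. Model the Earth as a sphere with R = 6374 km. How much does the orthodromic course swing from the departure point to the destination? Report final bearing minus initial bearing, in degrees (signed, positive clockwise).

At departure: θ₁ = atan2(sin Δλ cos φ₂, cos φ₁ sin φ₂ − sin φ₁ cos φ₂ cos Δλ) = 100.40°
At arrival: θ₂ = atan2(sin Δλ cos φ₁, −cos φ₂ sin φ₁ + sin φ₂ cos φ₁ cos Δλ) = 163.14°
Δθ = θ₂ − θ₁ = +62.7°

+62.7°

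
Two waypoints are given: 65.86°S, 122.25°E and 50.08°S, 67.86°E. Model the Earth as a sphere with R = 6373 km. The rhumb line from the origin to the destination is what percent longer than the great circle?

2.8%

Great circle: σ = 0.5497 rad → d_gc = Rσ = 3503.2 km
Rhumb: Δφ = +0.2754, Δλ = -0.9493, Δψ = +0.5297, q = Δφ/Δψ = 0.5199 → d_rh = R√(Δφ²+q²Δλ²) = 3602.1 km
Excess = (3602.1 − 3503.2) / 3503.2 = 98.9 / 3503.2 = 2.82% ≈ 2.8%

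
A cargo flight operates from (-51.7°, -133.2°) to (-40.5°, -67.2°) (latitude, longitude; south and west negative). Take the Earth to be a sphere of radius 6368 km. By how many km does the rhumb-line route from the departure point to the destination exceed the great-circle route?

Great circle: cos σ = sin φ₁ sin φ₂ + cos φ₁ cos φ₂ cos Δλ,  σ = 0.7935 rad → d_gc = 5052.96 km
Rhumb line: Δψ = +0.2833, q = Δφ/Δψ = 0.6899, d_rh = R√(Δφ²+q²Δλ²) = 5211.53 km
Excess = 5211.53 − 5052.96 = 158.57 ≈ 159 km

159 km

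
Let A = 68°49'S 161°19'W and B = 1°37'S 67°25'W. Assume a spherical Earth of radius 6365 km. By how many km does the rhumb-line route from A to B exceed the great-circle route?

540 km

Great circle: cos σ = sin φ₁ sin φ₂ + cos φ₁ cos φ₂ cos Δλ,  σ = 1.5691 rad → d_gc = 9987.1 km
Rhumb line: Δψ = +1.6485, q = Δφ/Δψ = 0.7115, d_rh = R√(Δφ²+q²Δλ²) = 10526.8 km
Excess = 10526.8 − 9987.1 = 539.7 ≈ 540 km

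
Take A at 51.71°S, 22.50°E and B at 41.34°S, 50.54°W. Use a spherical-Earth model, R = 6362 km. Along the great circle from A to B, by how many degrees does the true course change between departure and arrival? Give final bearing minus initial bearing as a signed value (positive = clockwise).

Initial bearing θ₁ = atan2(sin Δλ cos φ₂, cos φ₁ sin φ₂ − sin φ₁ cos φ₂ cos Δλ) = 251.71°
Final bearing θ₂ = (initial bearing from the destination back to the start) + 180° = 308.41°
Δθ = θ₂ − θ₁ = +56.7°

+56.7°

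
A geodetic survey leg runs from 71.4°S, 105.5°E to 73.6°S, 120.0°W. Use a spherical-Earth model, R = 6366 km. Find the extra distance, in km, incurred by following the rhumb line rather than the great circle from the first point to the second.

916 km

Great circle: cos σ = sin φ₁ sin φ₂ + cos φ₁ cos φ₂ cos Δλ,  σ = 0.5622 rad → d_gc = 3578.9 km
Rhumb line: Δψ = -0.1279, q = Δφ/Δψ = 0.3003, d_rh = R√(Δφ²+q²Δλ²) = 4494.6 km
Excess = 4494.6 − 3578.9 = 915.7 ≈ 916 km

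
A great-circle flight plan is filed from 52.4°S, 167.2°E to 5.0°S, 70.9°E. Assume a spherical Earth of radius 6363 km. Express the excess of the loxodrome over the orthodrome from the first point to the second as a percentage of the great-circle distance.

Great circle: σ = 1.5684 rad → d_gc = Rσ = 9980.0 km
Rhumb: Δφ = +0.8273, Δλ = -1.6808, Δψ = +0.9902, q = Δφ/Δψ = 0.8355 → d_rh = R√(Δφ²+q²Δλ²) = 10370.6 km
Excess = (10370.6 − 9980.0) / 9980.0 = 390.6 / 9980.0 = 3.91% ≈ 3.9%

3.9%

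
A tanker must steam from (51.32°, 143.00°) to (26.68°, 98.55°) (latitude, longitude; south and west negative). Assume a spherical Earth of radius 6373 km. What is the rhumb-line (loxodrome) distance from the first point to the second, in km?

4663 km

Rhumb course C = atan2(Δλ, Δψ) with Δψ = ln[tan(π/4+φ₂/2)/tan(π/4+φ₁/2)] = -0.5636, Δλ = -0.7758 → C = 234.00°
d = R·|Δφ| / |cos C| = 6373·0.43005 / 0.58773 = 4663 km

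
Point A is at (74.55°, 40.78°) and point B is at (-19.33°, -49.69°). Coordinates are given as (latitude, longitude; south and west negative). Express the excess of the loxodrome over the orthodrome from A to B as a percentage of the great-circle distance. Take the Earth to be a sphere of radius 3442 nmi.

Great circle: σ = 1.8977 rad → d_gc = Rσ = 6531.9 nmi
Rhumb: Δφ = -1.6385, Δλ = -1.5790, Δψ = -2.3416, q = Δφ/Δψ = 0.6997 → d_rh = R√(Δφ²+q²Δλ²) = 6802.2 nmi
Excess = (6802.2 − 6531.9) / 6531.9 = 270.3 / 6531.9 = 4.14% ≈ 4.1%

4.1%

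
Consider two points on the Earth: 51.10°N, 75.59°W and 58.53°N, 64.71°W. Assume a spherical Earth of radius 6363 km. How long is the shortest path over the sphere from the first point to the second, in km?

1077 km

cos σ = sin φ₁ sin φ₂ + cos φ₁ cos φ₂ cos Δλ
      = sin(51.10°)sin(58.53°) + cos(51.10°)cos(58.53°)cos(10.88°) = 0.9857
σ = 9.698° → d = Rσ = 6363·0.16925 = 1077 km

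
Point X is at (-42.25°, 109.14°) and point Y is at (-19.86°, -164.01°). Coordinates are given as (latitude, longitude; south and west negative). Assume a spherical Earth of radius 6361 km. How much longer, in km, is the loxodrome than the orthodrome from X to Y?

Great circle: cos σ = sin φ₁ sin φ₂ + cos φ₁ cos φ₂ cos Δλ,  σ = 1.3009 rad → d_gc = 8274.7 km
Rhumb line: Δψ = +0.4613, q = Δφ/Δψ = 0.8472, d_rh = R√(Δφ²+q²Δλ²) = 8538.4 km
Excess = 8538.4 − 8274.7 = 263.7 ≈ 264 km

264 km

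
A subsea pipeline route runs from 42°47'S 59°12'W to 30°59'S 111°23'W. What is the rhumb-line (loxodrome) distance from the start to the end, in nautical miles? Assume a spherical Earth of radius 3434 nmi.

Rhumb course C = atan2(Δλ, Δψ) with Δψ = ln[tan(π/4+φ₂/2)/tan(π/4+φ₁/2)] = +0.2585, Δλ = -0.9108 → C = 285.84°
d = R·|Δφ| / |cos C| = 3434·0.20595 / 0.27300 = 2591 nmi

2591 nmi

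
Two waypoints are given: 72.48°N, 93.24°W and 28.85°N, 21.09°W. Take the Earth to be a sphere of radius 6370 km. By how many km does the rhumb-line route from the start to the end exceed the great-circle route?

282 km

Great circle: cos σ = sin φ₁ sin φ₂ + cos φ₁ cos φ₂ cos Δλ,  σ = 0.9992 rad → d_gc = 6365.0 km
Rhumb line: Δψ = -1.3439, q = Δφ/Δψ = 0.5666, d_rh = R√(Δφ²+q²Δλ²) = 6647.3 km
Excess = 6647.3 − 6365.0 = 282.3 ≈ 282 km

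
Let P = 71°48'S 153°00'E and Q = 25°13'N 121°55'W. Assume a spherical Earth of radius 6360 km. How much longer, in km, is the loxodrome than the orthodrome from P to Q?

Great circle: cos σ = sin φ₁ sin φ₂ + cos φ₁ cos φ₂ cos Δλ,  σ = 1.9611 rad → d_gc = 12472.9 km
Rhumb line: Δψ = +2.2865, q = Δφ/Δψ = 0.7405, d_rh = R√(Δφ²+q²Δλ²) = 12840.9 km
Excess = 12840.9 − 12472.9 = 368.0 ≈ 368 km

368 km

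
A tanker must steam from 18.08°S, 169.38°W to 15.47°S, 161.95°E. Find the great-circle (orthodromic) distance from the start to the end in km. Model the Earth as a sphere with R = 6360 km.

3058 km

Haversine: a = sin²(Δφ/2)+cos φ₁ cos φ₂ sin²(Δλ/2) = 0.05668;  σ = 2·atan2(√a,√(1−a))
σ = 27.546° → d = Rσ = 6360·0.48078 = 3058 km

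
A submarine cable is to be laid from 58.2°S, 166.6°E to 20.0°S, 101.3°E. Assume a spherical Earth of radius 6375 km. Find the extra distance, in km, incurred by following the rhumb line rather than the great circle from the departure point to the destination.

167 km

Great circle: cos σ = sin φ₁ sin φ₂ + cos φ₁ cos φ₂ cos Δλ,  σ = 1.0500 rad → d_gc = 6693.55 km
Rhumb line: Δψ = +0.8994, q = Δφ/Δψ = 0.7413, d_rh = R√(Δφ²+q²Δλ²) = 6861.04 km
Excess = 6861.04 − 6693.55 = 167.49 ≈ 167 km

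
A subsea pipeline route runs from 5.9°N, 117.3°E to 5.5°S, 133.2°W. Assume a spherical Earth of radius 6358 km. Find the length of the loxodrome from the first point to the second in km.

12197 km

Δψ = ln[tan(π/4+φ₂/2)/tan(π/4+φ₁/2)] = -0.1993;  Δφ = -0.1990 rad,  Δλ = +1.9111 rad
q = Δφ/Δψ = 0.9983
d = R·√(Δφ² + q²Δλ²) = 6358·1.91832 = 12197 km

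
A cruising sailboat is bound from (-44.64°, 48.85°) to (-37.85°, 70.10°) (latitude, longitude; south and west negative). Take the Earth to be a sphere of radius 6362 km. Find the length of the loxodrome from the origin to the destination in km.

Δψ = ln[tan(π/4+φ₂/2)/tan(π/4+φ₁/2)] = +0.1578;  Δφ = +0.1185 rad,  Δλ = +0.3709 rad
q = Δφ/Δψ = 0.7508
d = R·√(Δφ² + q²Δλ²) = 6362·0.30262 = 1925 km

1925 km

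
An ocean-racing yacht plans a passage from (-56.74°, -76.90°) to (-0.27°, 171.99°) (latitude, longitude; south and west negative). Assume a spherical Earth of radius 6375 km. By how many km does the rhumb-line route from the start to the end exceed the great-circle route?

658 km

Great circle: cos σ = sin φ₁ sin φ₂ + cos φ₁ cos φ₂ cos Δλ,  σ = 1.7656 rad → d_gc = 11255.76 km
Rhumb line: Δψ = +1.2037, q = Δφ/Δψ = 0.8188, d_rh = R√(Δφ²+q²Δλ²) = 11914.25 km
Excess = 11914.25 − 11255.76 = 658.49 ≈ 658 km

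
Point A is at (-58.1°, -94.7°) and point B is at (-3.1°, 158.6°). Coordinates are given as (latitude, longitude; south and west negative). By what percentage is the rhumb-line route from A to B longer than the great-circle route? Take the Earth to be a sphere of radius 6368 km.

Great circle: σ = 1.6767 rad → d_gc = Rσ = 10677.3 km
Rhumb: Δφ = +0.9599, Δλ = -1.8623, Δψ = +1.1983, q = Δφ/Δψ = 0.8011 → d_rh = R√(Δφ²+q²Δλ²) = 11296.5 km
Excess = (11296.5 − 10677.3) / 10677.3 = 619.2 / 10677.3 = 5.80% ≈ 5.8%

5.8%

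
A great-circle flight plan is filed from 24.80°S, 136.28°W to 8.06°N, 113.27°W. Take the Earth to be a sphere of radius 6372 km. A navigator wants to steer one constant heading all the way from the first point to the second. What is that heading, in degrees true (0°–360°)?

Meridional parts: M(φ₁)=-0.4470, M(φ₂)=+0.1411 → ΔM = +0.5882;  Δλ = +0.4016 rad
tan C = Δλ / ΔM = +0.6828 → C = 34.33°

34.3°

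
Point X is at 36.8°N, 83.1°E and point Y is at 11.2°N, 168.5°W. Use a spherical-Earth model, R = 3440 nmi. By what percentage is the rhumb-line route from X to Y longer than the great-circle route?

3.7%

Great circle: σ = 1.7028 rad → d_gc = Rσ = 5857.5 nmi
Rhumb: Δφ = -0.4468, Δλ = +1.8919, Δψ = -0.4949, q = Δφ/Δψ = 0.9028 → d_rh = R√(Δφ²+q²Δλ²) = 6073.6 nmi
Excess = (6073.6 − 5857.5) / 5857.5 = 216.1 / 5857.5 = 3.69% ≈ 3.7%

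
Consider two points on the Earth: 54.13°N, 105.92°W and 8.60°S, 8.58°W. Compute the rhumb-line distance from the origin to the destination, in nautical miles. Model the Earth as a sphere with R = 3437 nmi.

6257 nmi

Rhumb course C = atan2(Δλ, Δψ) with Δψ = ln[tan(π/4+φ₂/2)/tan(π/4+φ₁/2)] = -1.2787, Δλ = +1.6989 → C = 126.97°
d = R·|Δφ| / |cos C| = 3437·1.09485 / 0.60136 = 6257 nmi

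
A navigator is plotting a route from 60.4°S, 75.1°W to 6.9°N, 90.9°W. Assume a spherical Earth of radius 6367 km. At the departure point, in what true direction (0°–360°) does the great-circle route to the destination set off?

N = sin Δλ·cos φ₂ = -0.2703;  D = cos φ₁ sin φ₂ − sin φ₁ cos φ₂ cos Δλ = +0.8899
initial course = atan2(N, D) = 343.10°

343.1°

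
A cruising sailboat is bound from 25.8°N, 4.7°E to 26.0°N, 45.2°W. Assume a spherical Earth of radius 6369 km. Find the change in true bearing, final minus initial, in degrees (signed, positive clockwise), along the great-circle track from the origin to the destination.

-23.0°

At departure: θ₁ = atan2(sin Δλ cos φ₂, cos φ₁ sin φ₂ − sin φ₁ cos φ₂ cos Δλ) = 281.73°
At arrival: θ₂ = atan2(sin Δλ cos φ₁, −cos φ₂ sin φ₁ + sin φ₂ cos φ₁ cos Δλ) = 258.75°
Δθ = θ₂ − θ₁ = -23.0°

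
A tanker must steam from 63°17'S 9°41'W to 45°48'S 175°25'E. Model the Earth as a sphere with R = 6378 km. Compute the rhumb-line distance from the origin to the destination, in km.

11244 km

Rhumb course C = atan2(Δλ, Δψ) with Δψ = ln[tan(π/4+φ₂/2)/tan(π/4+φ₁/2)] = +0.5365, Δλ = -3.0526 → C = 279.97°
d = R·|Δφ| / |cos C| = 6378·0.30514 / 0.17309 = 11244 km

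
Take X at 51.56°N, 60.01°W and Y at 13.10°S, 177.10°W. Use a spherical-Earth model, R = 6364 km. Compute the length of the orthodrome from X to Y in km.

12990 km

cos σ = sin φ₁ sin φ₂ + cos φ₁ cos φ₂ cos Δλ
      = sin(51.56°)sin(-13.10°) + cos(51.56°)cos(-13.10°)cos(-117.09°) = -0.4533
σ = 116.954° → d = Rσ = 6364·2.04123 = 12990 km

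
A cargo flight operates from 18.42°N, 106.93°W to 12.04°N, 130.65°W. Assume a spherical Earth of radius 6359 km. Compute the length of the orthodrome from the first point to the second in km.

2634 km

cos σ = sin φ₁ sin φ₂ + cos φ₁ cos φ₂ cos Δλ
      = sin(18.42°)sin(12.04°) + cos(18.42°)cos(12.04°)cos(-23.72°) = 0.9154
σ = 23.735° → d = Rσ = 6359·0.41425 = 2634 km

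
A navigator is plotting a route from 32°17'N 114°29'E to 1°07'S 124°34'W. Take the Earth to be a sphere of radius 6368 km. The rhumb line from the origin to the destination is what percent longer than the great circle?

2.5%

Great circle: σ = 2.0321 rad → d_gc = Rσ = 12940.4 km
Rhumb: Δφ = -0.5829, Δλ = +2.1110, Δψ = -0.6154, q = Δφ/Δψ = 0.9473 → d_rh = R√(Δφ²+q²Δλ²) = 13264.4 km
Excess = (13264.4 − 12940.4) / 12940.4 = 324.0 / 12940.4 = 2.50% ≈ 2.5%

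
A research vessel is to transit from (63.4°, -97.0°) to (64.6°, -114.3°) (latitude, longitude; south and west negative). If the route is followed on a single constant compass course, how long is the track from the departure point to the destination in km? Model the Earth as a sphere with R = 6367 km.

853 km

Δψ = ln[tan(π/4+φ₂/2)/tan(π/4+φ₁/2)] = +0.0478;  Δφ = +0.0209 rad,  Δλ = -0.3019 rad
q = Δφ/Δψ = 0.4383
d = R·√(Δφ² + q²Δλ²) = 6367·0.13399 = 853 km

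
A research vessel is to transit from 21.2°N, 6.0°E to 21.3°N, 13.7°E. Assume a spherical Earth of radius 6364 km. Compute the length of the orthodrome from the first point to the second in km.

797 km

Haversine: a = sin²(Δφ/2)+cos φ₁ cos φ₂ sin²(Δλ/2) = 0.00392;  σ = 2·atan2(√a,√(1−a))
σ = 7.176° → d = Rσ = 6364·0.12525 = 797 km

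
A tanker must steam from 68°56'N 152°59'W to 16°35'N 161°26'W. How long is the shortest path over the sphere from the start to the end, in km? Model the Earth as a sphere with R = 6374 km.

5854 km

Haversine: a = sin²(Δφ/2)+cos φ₁ cos φ₂ sin²(Δλ/2) = 0.19645;  σ = 2·atan2(√a,√(1−a))
σ = 52.620° → d = Rσ = 6374·0.91839 = 5854 km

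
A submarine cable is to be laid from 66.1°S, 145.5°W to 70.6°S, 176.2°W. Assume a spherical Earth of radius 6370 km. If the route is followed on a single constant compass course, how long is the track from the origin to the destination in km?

Rhumb course C = atan2(Δλ, Δψ) with Δψ = ln[tan(π/4+φ₂/2)/tan(π/4+φ₁/2)] = -0.2136, Δλ = -0.5358 → C = 248.26°
d = R·|Δφ| / |cos C| = 6370·0.07854 / 0.37036 = 1351 km

1351 km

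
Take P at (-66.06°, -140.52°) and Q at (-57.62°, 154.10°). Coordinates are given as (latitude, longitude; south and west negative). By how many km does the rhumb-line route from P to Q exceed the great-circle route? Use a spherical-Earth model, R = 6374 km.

151 km

Great circle: cos σ = sin φ₁ sin φ₂ + cos φ₁ cos φ₂ cos Δλ,  σ = 0.5308 rad → d_gc = 3383.4 km
Rhumb line: Δψ = +0.3144, q = Δφ/Δψ = 0.4685, d_rh = R√(Δφ²+q²Δλ²) = 3534.6 km
Excess = 3534.6 − 3383.4 = 151.2 ≈ 151 km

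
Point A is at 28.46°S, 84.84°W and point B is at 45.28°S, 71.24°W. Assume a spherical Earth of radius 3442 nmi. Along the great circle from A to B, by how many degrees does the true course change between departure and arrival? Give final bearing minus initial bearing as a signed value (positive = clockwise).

-8.3°

At departure: θ₁ = atan2(sin Δλ cos φ₂, cos φ₁ sin φ₂ − sin φ₁ cos φ₂ cos Δλ) = 151.02°
At arrival: θ₂ = atan2(sin Δλ cos φ₁, −cos φ₂ sin φ₁ + sin φ₂ cos φ₁ cos Δλ) = 142.75°
Δθ = θ₂ − θ₁ = -8.3°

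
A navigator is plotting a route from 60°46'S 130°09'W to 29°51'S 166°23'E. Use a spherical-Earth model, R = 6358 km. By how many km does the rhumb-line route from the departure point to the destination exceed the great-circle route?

164 km

Great circle: cos σ = sin φ₁ sin φ₂ + cos φ₁ cos φ₂ cos Δλ,  σ = 0.8975 rad → d_gc = 5706.4 km
Rhumb line: Δψ = +0.7978, q = Δφ/Δψ = 0.6764, d_rh = R√(Δφ²+q²Δλ²) = 5870.5 km
Excess = 5870.5 − 5706.4 = 164.1 ≈ 164 km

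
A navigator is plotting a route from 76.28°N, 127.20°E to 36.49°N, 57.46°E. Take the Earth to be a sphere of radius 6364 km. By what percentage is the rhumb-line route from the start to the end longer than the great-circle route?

4.6%

Great circle: σ = 0.8714 rad → d_gc = Rσ = 5545.7 km
Rhumb: Δφ = -0.6945, Δλ = -1.2172, Δψ = -1.4328, q = Δφ/Δψ = 0.4847 → d_rh = R√(Δφ²+q²Δλ²) = 5799.0 km
Excess = (5799.0 − 5545.7) / 5545.7 = 253.3 / 5545.7 = 4.57% ≈ 4.6%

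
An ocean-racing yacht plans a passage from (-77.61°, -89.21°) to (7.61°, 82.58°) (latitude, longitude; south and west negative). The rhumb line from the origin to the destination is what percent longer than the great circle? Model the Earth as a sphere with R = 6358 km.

Great circle: σ = 1.9175 rad → d_gc = Rσ = 12191.7 km
Rhumb: Δφ = +1.4874, Δλ = +2.9983, Δψ = +2.3538, q = Δφ/Δψ = 0.6319 → d_rh = R√(Δφ²+q²Δλ²) = 15314.6 km
Excess = (15314.6 − 12191.7) / 12191.7 = 3122.9 / 12191.7 = 25.61% ≈ 25.6%

25.6%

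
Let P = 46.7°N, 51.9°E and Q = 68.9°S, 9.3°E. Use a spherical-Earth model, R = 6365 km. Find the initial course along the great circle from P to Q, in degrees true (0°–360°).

196.3°

N = sin Δλ·cos φ₂ = -0.2437;  D = cos φ₁ sin φ₂ − sin φ₁ cos φ₂ cos Δλ = -0.8327
initial course = atan2(N, D) = 196.31°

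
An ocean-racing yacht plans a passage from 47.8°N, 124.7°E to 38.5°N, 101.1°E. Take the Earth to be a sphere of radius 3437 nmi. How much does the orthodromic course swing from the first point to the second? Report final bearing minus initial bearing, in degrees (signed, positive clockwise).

Initial bearing θ₁ = atan2(sin Δλ cos φ₂, cos φ₁ sin φ₂ − sin φ₁ cos φ₂ cos Δλ) = 250.15°
Final bearing θ₂ = (initial bearing from the destination back to the start) + 180° = 233.83°
Δθ = θ₂ − θ₁ = -16.3°

-16.3°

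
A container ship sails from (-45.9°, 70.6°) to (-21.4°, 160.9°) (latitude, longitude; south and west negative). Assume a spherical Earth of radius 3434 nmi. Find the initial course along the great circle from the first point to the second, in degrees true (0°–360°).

105.5°

θ = atan2( sin Δλ·cos φ₂ ,  cos φ₁ sin φ₂ − sin φ₁ cos φ₂ cos Δλ )
  = atan2(+0.9310, -0.2574) = 105.46°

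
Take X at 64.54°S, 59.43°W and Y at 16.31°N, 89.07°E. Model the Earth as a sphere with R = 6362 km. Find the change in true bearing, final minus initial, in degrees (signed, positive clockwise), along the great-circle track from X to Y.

Initial bearing θ₁ = atan2(sin Δλ cos φ₂, cos φ₁ sin φ₂ − sin φ₁ cos φ₂ cos Δλ) = 140.95°
Final bearing θ₂ = (initial bearing from the destination back to the start) + 180° = 16.39°
Δθ = θ₂ − θ₁ = -124.6°

-124.6°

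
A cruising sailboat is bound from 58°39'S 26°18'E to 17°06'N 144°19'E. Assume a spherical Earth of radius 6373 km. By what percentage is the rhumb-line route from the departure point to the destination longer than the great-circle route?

Great circle: σ = 2.0768 rad → d_gc = Rσ = 13235.5 km
Rhumb: Δφ = +1.3221, Δλ = +2.0598, Δψ = +1.5737, q = Δφ/Δψ = 0.8401 → d_rh = R√(Δφ²+q²Δλ²) = 13878.2 km
Excess = (13878.2 − 13235.5) / 13235.5 = 642.7 / 13235.5 = 4.86% ≈ 4.9%

4.9%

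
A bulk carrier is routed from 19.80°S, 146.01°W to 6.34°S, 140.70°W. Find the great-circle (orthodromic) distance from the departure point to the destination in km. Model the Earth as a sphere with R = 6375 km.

1604 km

Haversine: a = sin²(Δφ/2)+cos φ₁ cos φ₂ sin²(Δλ/2) = 0.01574;  σ = 2·atan2(√a,√(1−a))
σ = 14.415° → d = Rσ = 6375·0.25158 = 1604 km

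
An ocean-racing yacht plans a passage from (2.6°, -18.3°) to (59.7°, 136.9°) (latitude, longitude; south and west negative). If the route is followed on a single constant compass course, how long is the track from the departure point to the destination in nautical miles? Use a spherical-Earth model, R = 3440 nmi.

8122 nmi

Rhumb course C = atan2(Δλ, Δψ) with Δψ = ln[tan(π/4+φ₂/2)/tan(π/4+φ₁/2)] = +1.2611, Δλ = +2.7088 → C = 65.03°
d = R·|Δφ| / |cos C| = 3440·0.99658 / 0.42208 = 8122 nmi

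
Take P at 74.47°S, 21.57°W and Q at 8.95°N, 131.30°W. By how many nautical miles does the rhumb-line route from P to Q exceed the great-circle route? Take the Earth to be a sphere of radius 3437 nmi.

474 nmi

Great circle: cos σ = sin φ₁ sin φ₂ + cos φ₁ cos φ₂ cos Δλ,  σ = 1.8123 rad → d_gc = 6228.9 nmi
Rhumb line: Δψ = +2.1493, q = Δφ/Δψ = 0.6774, d_rh = R√(Δφ²+q²Δλ²) = 6702.5 nmi
Excess = 6702.5 − 6228.9 = 473.6 ≈ 474 nmi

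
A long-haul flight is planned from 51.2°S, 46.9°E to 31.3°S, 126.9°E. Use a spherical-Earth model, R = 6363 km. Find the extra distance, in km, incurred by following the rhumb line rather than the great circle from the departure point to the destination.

Great circle: cos σ = sin φ₁ sin φ₂ + cos φ₁ cos φ₂ cos Δλ,  σ = 1.0497 rad → d_gc = 6679.1 km
Rhumb line: Δψ = +0.4680, q = Δφ/Δψ = 0.7421, d_rh = R√(Δφ²+q²Δλ²) = 6954.0 km
Excess = 6954.0 − 6679.1 = 274.9 ≈ 275 km

275 km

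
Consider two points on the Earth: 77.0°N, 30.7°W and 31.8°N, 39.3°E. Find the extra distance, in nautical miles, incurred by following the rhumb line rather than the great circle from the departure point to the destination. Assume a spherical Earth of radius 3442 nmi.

146 nmi

Great circle: cos σ = sin φ₁ sin φ₂ + cos φ₁ cos φ₂ cos Δλ,  σ = 0.9535 rad → d_gc = 3281.92 nmi
Rhumb line: Δψ = -1.5862, q = Δφ/Δψ = 0.4973, d_rh = R√(Δφ²+q²Δλ²) = 3427.43 nmi
Excess = 3427.43 − 3281.92 = 145.51 ≈ 146 nmi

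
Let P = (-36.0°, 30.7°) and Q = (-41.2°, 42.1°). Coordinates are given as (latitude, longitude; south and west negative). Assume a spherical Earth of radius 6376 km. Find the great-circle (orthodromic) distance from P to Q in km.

cos σ = sin φ₁ sin φ₂ + cos φ₁ cos φ₂ cos Δλ
      = sin(-36.00°)sin(-41.20°) + cos(-36.00°)cos(-41.20°)cos(11.40°) = 0.9839
σ = 10.303° → d = Rσ = 6376·0.17982 = 1147 km

1147 km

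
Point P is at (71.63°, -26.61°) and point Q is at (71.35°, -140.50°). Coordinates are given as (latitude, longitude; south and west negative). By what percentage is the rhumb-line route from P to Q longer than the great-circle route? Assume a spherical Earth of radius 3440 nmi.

17.2%

Great circle: σ = 0.5387 rad → d_gc = Rσ = 1853.0 nmi
Rhumb: Δφ = -0.0049, Δλ = -1.9878, Δψ = -0.0154, q = Δφ/Δψ = 0.3175 → d_rh = R√(Δφ²+q²Δλ²) = 2170.8 nmi
Excess = (2170.8 − 1853.0) / 1853.0 = 317.8 / 1853.0 = 17.151% ≈ 17.2%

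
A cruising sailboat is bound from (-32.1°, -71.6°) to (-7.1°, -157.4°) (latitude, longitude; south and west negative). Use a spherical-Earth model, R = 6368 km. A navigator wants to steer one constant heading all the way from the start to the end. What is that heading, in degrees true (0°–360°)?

287.4°

Δψ = ln[tan(π/4+φ₂/2)/tan(π/4+φ₁/2)] = +0.4679
Δλ = -1.4975 rad (taken the short way round)
course = atan2(Δλ, Δψ) = 287.35°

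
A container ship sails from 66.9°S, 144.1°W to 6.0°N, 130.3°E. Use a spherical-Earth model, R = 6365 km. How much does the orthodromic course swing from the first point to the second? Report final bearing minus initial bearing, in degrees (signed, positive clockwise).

+60.5°

At departure: θ₁ = atan2(sin Δλ cos φ₂, cos φ₁ sin φ₂ − sin φ₁ cos φ₂ cos Δλ) = 276.40°
At arrival: θ₂ = atan2(sin Δλ cos φ₁, −cos φ₂ sin φ₁ + sin φ₂ cos φ₁ cos Δλ) = 336.92°
Δθ = θ₂ − θ₁ = +60.5°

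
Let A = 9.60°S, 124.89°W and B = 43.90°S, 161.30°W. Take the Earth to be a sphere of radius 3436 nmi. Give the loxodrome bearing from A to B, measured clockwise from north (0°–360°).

Δψ = ln[tan(π/4+φ₂/2)/tan(π/4+φ₁/2)] = -0.6861
Δλ = -0.6355 rad (taken the short way round)
course = atan2(Δλ, Δψ) = 222.80°

222.8°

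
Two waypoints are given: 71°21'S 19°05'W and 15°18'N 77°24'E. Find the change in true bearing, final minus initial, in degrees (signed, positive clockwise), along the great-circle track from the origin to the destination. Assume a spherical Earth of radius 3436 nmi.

-71.8°

At departure: θ₁ = atan2(sin Δλ cos φ₂, cos φ₁ sin φ₂ − sin φ₁ cos φ₂ cos Δλ) = 91.12°
At arrival: θ₂ = atan2(sin Δλ cos φ₁, −cos φ₂ sin φ₁ + sin φ₂ cos φ₁ cos Δλ) = 19.36°
Δθ = θ₂ − θ₁ = -71.8°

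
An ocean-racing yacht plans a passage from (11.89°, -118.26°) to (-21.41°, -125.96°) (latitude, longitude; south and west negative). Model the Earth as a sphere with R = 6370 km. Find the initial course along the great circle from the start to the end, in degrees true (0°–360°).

192.8°

θ = atan2( sin Δλ·cos φ₂ ,  cos φ₁ sin φ₂ − sin φ₁ cos φ₂ cos Δλ )
  = atan2(-0.1247, -0.5473) = 192.84°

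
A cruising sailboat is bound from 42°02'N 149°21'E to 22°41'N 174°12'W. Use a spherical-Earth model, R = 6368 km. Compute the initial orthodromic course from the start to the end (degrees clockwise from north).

N = sin Δλ·cos φ₂ = +0.5482;  D = cos φ₁ sin φ₂ − sin φ₁ cos φ₂ cos Δλ = -0.2105
initial course = atan2(N, D) = 111.01°

111.0°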